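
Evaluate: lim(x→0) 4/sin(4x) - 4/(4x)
This is an ∞-∞ indeterminate form.

Combine fractions or rationalize to convert ∞-∞ to 0/0 form:
  lim(x→0) 4/sin(4x) - 4/(4x) = 0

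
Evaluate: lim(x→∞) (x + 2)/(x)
This is an ∞/∞ indeterminate form.

Apply L'Hôpital's rule: differentiate numerator and denominator separately.
  f(x) = x + 2   ⇒   f'(x) = 1
  g(x) = x   ⇒   g'(x) = 1
  lim(x→∞) f'(x)/g'(x) = lim(x→∞) (1)/(1)
  = 1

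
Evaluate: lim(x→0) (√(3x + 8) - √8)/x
This is a standard limit.

Factor or rationalize the expression:
  lim(x→0) (√(3x + 8) - √8)/x = 3·sqrt(2)/8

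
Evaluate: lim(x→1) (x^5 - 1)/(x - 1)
This is a standard limit.

Factor or rationalize the expression:
  lim(x→1) (x^5 - 1)/(x - 1) = 5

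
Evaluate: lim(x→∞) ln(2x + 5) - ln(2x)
This is an ∞-∞ indeterminate form.

Combine fractions or rationalize to convert ∞-∞ to 0/0 form:
  lim(x→∞) ln(2x + 5) - ln(2x) = 0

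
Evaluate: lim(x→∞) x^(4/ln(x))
This is an exponential indeterminate form.

For exponential indeterminate forms, take the natural log:
  Let L = lim(x→∞) x^(4/ln(x))
  Then ln(L) = lim(x→∞) [exponent × ln(base)]
  Evaluate using L'Hôpital or standard limits, then exponentiate.
  L = e^(4)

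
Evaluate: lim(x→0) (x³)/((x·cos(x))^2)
This is a 0/0 indeterminate form.

Apply L'Hôpital's rule: differentiate numerator and denominator separately.
  f(x) = x^3   ⇒   f'(x) = 3·x^2
  g(x) = x^2·cos(x)^2   ⇒   g'(x) = -2·x^2·sin(x)·cos(x) + 2·x·cos(x)^2
  lim(x→0) f'(x)/g'(x) = lim(x→0) (3·x^2)/(-2·x^2·sin(x)·cos(x) + 2·x·cos(x)^2)
  = 0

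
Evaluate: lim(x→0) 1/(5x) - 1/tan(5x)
This is an ∞-∞ indeterminate form.

Combine fractions or rationalize to convert ∞-∞ to 0/0 form:
  lim(x→0) 1/(5x) - 1/tan(5x) = 0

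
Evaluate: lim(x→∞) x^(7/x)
This is an exponential indeterminate form.

For exponential indeterminate forms, take the natural log:
  Let L = lim(x→∞) x^(7/x)
  Then ln(L) = lim(x→∞) [exponent × ln(base)]
  Evaluate using L'Hôpital or standard limits, then exponentiate.
  L = 1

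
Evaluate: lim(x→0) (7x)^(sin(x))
This is an exponential indeterminate form.

For exponential indeterminate forms, take the natural log:
  Let L = lim(x→0) (7x)^(sin(x))
  Then ln(L) = lim(x→0) [exponent × ln(base)]
  Evaluate using L'Hôpital or standard limits, then exponentiate.
  L = 1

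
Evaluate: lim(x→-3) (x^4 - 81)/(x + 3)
This is a standard limit.

Factor or rationalize the expression:
  lim(x→-3) (x^4 - 81)/(x + 3) = -108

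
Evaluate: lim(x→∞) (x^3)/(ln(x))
This is an ∞/∞ indeterminate form.

Apply L'Hôpital's rule: differentiate numerator and denominator separately.
  f(x) = x^3   ⇒   f'(x) = 3·x^2
  g(x) = ln(x)   ⇒   g'(x) = 1/x
  lim(x→∞) f'(x)/g'(x) = lim(x→∞) (3·x^2)/(1/x)
  = ∞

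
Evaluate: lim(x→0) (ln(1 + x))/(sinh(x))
This is a 0/0 indeterminate form.

Apply L'Hôpital's rule: differentiate numerator and denominator separately.
  f(x) = ln(x + 1)   ⇒   f'(x) = 1/(x + 1)
  g(x) = sinh(x)   ⇒   g'(x) = cosh(x)
  lim(x→0) f'(x)/g'(x) = lim(x→0) (1/(x + 1))/(cosh(x))
  = 1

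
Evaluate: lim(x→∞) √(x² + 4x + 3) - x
This is an ∞-∞ indeterminate form.

Combine fractions or rationalize to convert ∞-∞ to 0/0 form:
  lim(x→∞) √(x² + 4x + 3) - x = 2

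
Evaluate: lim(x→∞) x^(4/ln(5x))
This is an exponential indeterminate form.

For exponential indeterminate forms, take the natural log:
  Let L = lim(x→∞) x^(4/ln(5x))
  Then ln(L) = lim(x→∞) [exponent × ln(base)]
  Evaluate using L'Hôpital or standard limits, then exponentiate.
  L = e^(4)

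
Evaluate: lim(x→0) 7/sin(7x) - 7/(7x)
This is an ∞-∞ indeterminate form.

Combine fractions or rationalize to convert ∞-∞ to 0/0 form:
  lim(x→0) 7/sin(7x) - 7/(7x) = 0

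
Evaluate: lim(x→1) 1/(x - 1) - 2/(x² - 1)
This is an ∞-∞ indeterminate form.

Combine fractions or rationalize to convert ∞-∞ to 0/0 form:
  lim(x→1) 1/(x - 1) - 2/(x² - 1) = 1/2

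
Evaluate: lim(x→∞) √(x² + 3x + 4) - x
This is an ∞-∞ indeterminate form.

Combine fractions or rationalize to convert ∞-∞ to 0/0 form:
  lim(x→∞) √(x² + 3x + 4) - x = 3/2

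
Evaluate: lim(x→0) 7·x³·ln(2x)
This is a 0·∞ indeterminate form.

Rewrite 0·∞ as a quotient (0/0 or ∞/∞ form), then apply L'Hôpital's rule:
  lim(x→0) 7·x³·ln(2x) = 0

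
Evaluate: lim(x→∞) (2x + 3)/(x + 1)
This is an ∞/∞ indeterminate form.

Apply L'Hôpital's rule: differentiate numerator and denominator separately.
  f(x) = 2·x + 3   ⇒   f'(x) = 2
  g(x) = x + 1   ⇒   g'(x) = 1
  lim(x→∞) f'(x)/g'(x) = lim(x→∞) (2)/(1)
  = 2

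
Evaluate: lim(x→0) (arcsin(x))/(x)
This is a 0/0 indeterminate form.

Apply L'Hôpital's rule: differentiate numerator and denominator separately.
  f(x) = asin(x)   ⇒   f'(x) = 1/sqrt(1 - x^2)
  g(x) = x   ⇒   g'(x) = 1
  lim(x→0) f'(x)/g'(x) = lim(x→0) (1/sqrt(1 - x^2))/(1)
  = 1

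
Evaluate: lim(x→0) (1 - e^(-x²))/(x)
This is a 0/0 indeterminate form.

Apply L'Hôpital's rule: differentiate numerator and denominator separately.
  f(x) = 1 - e^(-x^2)   ⇒   f'(x) = 2·x·e^(-x^2)
  g(x) = x   ⇒   g'(x) = 1
  lim(x→0) f'(x)/g'(x) = lim(x→0) (2·x·e^(-x^2))/(1)
  = 0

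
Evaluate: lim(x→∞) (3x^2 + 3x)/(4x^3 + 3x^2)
This is an ∞/∞ indeterminate form.

Apply L'Hôpital's rule: differentiate numerator and denominator separately.
  f(x) = 3·x^2 + 3·x   ⇒   f'(x) = 6·x + 3
  g(x) = 4·x^3 + 3·x^2   ⇒   g'(x) = 12·x^2 + 6·x
  lim(x→∞) f'(x)/g'(x) = lim(x→∞) (6·x + 3)/(12·x^2 + 6·x)
  = 0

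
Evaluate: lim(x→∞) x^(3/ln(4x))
This is an exponential indeterminate form.

For exponential indeterminate forms, take the natural log:
  Let L = lim(x→∞) x^(3/ln(4x))
  Then ln(L) = lim(x→∞) [exponent × ln(base)]
  Evaluate using L'Hôpital or standard limits, then exponentiate.
  L = e^(3)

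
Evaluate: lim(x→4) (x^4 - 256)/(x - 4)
This is a standard limit.

Factor or rationalize the expression:
  lim(x→4) (x^4 - 256)/(x - 4) = 256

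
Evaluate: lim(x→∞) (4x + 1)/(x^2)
This is an ∞/∞ indeterminate form.

Apply L'Hôpital's rule: differentiate numerator and denominator separately.
  f(x) = 4·x + 1   ⇒   f'(x) = 4
  g(x) = x^2   ⇒   g'(x) = 2·x
  lim(x→∞) f'(x)/g'(x) = lim(x→∞) (4)/(2·x)
  = 0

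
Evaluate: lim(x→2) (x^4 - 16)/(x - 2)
This is a standard limit.

Factor or rationalize the expression:
  lim(x→2) (x^4 - 16)/(x - 2) = 32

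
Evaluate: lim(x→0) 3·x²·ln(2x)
This is a 0·∞ indeterminate form.

Rewrite 0·∞ as a quotient (0/0 or ∞/∞ form), then apply L'Hôpital's rule:
  lim(x→0) 3·x²·ln(2x) = 0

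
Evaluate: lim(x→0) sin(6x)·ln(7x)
This is a 0·∞ indeterminate form.

Rewrite 0·∞ as a quotient (0/0 or ∞/∞ form), then apply L'Hôpital's rule:
  lim(x→0) sin(6x)·ln(7x) = 0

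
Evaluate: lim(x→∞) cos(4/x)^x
This is an exponential indeterminate form.

For exponential indeterminate forms, take the natural log:
  Let L = lim(x→∞) cos(4/x)^x
  Then ln(L) = lim(x→∞) [exponent × ln(base)]
  Evaluate using L'Hôpital or standard limits, then exponentiate.
  L = 1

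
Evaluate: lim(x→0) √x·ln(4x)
This is a 0·∞ indeterminate form.

Rewrite 0·∞ as a quotient (0/0 or ∞/∞ form), then apply L'Hôpital's rule:
  lim(x→0) √x·ln(4x) = 0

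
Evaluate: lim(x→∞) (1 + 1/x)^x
This is an exponential indeterminate form.

For exponential indeterminate forms, take the natural log:
  Let L = lim(x→∞) (1 + 1/x)^x
  Then ln(L) = lim(x→∞) [exponent × ln(base)]
  Evaluate using L'Hôpital or standard limits, then exponentiate.
  L = e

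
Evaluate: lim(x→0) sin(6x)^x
This is an exponential indeterminate form.

For exponential indeterminate forms, take the natural log:
  Let L = lim(x→0) sin(6x)^x
  Then ln(L) = lim(x→0) [exponent × ln(base)]
  Evaluate using L'Hôpital or standard limits, then exponentiate.
  L = 1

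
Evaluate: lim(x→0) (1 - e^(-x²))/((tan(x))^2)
This is a 0/0 indeterminate form.

Apply L'Hôpital's rule: differentiate numerator and denominator separately.
  f(x) = 1 - e^(-x^2)   ⇒   f'(x) = 2·x·e^(-x^2)
  g(x) = tan(x)^2   ⇒   g'(x) = (2·tan(x)^2 + 2)·tan(x)
  lim(x→0) f'(x)/g'(x) = lim(x→0) (2·x·e^(-x^2))/((2·tan(x)^2 + 2)·tan(x))
  = 1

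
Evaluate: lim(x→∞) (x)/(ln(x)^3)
This is an ∞/∞ indeterminate form.

Apply L'Hôpital's rule: differentiate numerator and denominator separately.
  f(x) = x   ⇒   f'(x) = 1
  g(x) = ln(x)^3   ⇒   g'(x) = 3·ln(x)^2/x
  lim(x→∞) f'(x)/g'(x) = lim(x→∞) (1)/(3·ln(x)^2/x)
  = ∞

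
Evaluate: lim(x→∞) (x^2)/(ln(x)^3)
This is an ∞/∞ indeterminate form.

Apply L'Hôpital's rule: differentiate numerator and denominator separately.
  f(x) = x^2   ⇒   f'(x) = 2·x
  g(x) = ln(x)^3   ⇒   g'(x) = 3·ln(x)^2/x
  lim(x→∞) f'(x)/g'(x) = lim(x→∞) (2·x)/(3·ln(x)^2/x)
  = ∞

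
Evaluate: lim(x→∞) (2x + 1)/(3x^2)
This is an ∞/∞ indeterminate form.

Apply L'Hôpital's rule: differentiate numerator and denominator separately.
  f(x) = 2·x + 1   ⇒   f'(x) = 2
  g(x) = 3·x^2   ⇒   g'(x) = 6·x
  lim(x→∞) f'(x)/g'(x) = lim(x→∞) (2)/(6·x)
  = 0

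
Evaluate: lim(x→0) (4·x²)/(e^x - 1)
This is a 0/0 indeterminate form.

Apply L'Hôpital's rule: differentiate numerator and denominator separately.
  f(x) = 4·x^2   ⇒   f'(x) = 8·x
  g(x) = e^(x) - 1   ⇒   g'(x) = e^(x)
  lim(x→0) f'(x)/g'(x) = lim(x→0) (8·x)/(e^(x))
  = 0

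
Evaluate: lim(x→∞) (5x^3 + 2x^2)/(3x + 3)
This is an ∞/∞ indeterminate form.

Apply L'Hôpital's rule: differentiate numerator and denominator separately.
  f(x) = 5·x^3 + 2·x^2   ⇒   f'(x) = 15·x^2 + 4·x
  g(x) = 3·x + 3   ⇒   g'(x) = 3
  lim(x→∞) f'(x)/g'(x) = lim(x→∞) (15·x^2 + 4·x)/(3)
  = ∞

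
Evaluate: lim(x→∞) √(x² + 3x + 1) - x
This is an ∞-∞ indeterminate form.

Combine fractions or rationalize to convert ∞-∞ to 0/0 form:
  lim(x→∞) √(x² + 3x + 1) - x = 3/2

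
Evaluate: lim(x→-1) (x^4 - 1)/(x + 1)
This is a standard limit.

Factor or rationalize the expression:
  lim(x→-1) (x^4 - 1)/(x + 1) = -4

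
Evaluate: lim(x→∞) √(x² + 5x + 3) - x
This is an ∞-∞ indeterminate form.

Combine fractions or rationalize to convert ∞-∞ to 0/0 form:
  lim(x→∞) √(x² + 5x + 3) - x = 5/2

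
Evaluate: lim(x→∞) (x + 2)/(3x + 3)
This is an ∞/∞ indeterminate form.

Apply L'Hôpital's rule: differentiate numerator and denominator separately.
  f(x) = x + 2   ⇒   f'(x) = 1
  g(x) = 3·x + 3   ⇒   g'(x) = 3
  lim(x→∞) f'(x)/g'(x) = lim(x→∞) (1)/(3)
  = 1/3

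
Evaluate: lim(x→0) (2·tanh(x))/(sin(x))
This is a 0/0 indeterminate form.

Apply L'Hôpital's rule: differentiate numerator and denominator separately.
  f(x) = 2·tanh(x)   ⇒   f'(x) = 2 - 2·tanh(x)^2
  g(x) = sin(x)   ⇒   g'(x) = cos(x)
  lim(x→0) f'(x)/g'(x) = lim(x→0) (2 - 2·tanh(x)^2)/(cos(x))
  = 2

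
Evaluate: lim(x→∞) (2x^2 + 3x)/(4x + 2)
This is an ∞/∞ indeterminate form.

Apply L'Hôpital's rule: differentiate numerator and denominator separately.
  f(x) = 2·x^2 + 3·x   ⇒   f'(x) = 4·x + 3
  g(x) = 4·x + 2   ⇒   g'(x) = 4
  lim(x→∞) f'(x)/g'(x) = lim(x→∞) (4·x + 3)/(4)
  = ∞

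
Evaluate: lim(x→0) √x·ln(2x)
This is a 0·∞ indeterminate form.

Rewrite 0·∞ as a quotient (0/0 or ∞/∞ form), then apply L'Hôpital's rule:
  lim(x→0) √x·ln(2x) = 0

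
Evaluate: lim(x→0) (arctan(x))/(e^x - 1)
This is a 0/0 indeterminate form.

Apply L'Hôpital's rule: differentiate numerator and denominator separately.
  f(x) = atan(x)   ⇒   f'(x) = 1/(x^2 + 1)
  g(x) = e^(x) - 1   ⇒   g'(x) = e^(x)
  lim(x→0) f'(x)/g'(x) = lim(x→0) (1/(x^2 + 1))/(e^(x))
  = 1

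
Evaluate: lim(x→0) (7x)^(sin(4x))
This is an exponential indeterminate form.

For exponential indeterminate forms, take the natural log:
  Let L = lim(x→0) (7x)^(sin(4x))
  Then ln(L) = lim(x→0) [exponent × ln(base)]
  Evaluate using L'Hôpital or standard limits, then exponentiate.
  L = 1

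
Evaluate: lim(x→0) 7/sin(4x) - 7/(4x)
This is an ∞-∞ indeterminate form.

Combine fractions or rationalize to convert ∞-∞ to 0/0 form:
  lim(x→0) 7/sin(4x) - 7/(4x) = 0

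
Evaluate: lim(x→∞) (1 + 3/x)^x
This is an exponential indeterminate form.

For exponential indeterminate forms, take the natural log:
  Let L = lim(x→∞) (1 + 3/x)^x
  Then ln(L) = lim(x→∞) [exponent × ln(base)]
  Evaluate using L'Hôpital or standard limits, then exponentiate.
  L = e^(3)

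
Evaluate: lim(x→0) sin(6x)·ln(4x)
This is a 0·∞ indeterminate form.

Rewrite 0·∞ as a quotient (0/0 or ∞/∞ form), then apply L'Hôpital's rule:
  lim(x→0) sin(6x)·ln(4x) = 0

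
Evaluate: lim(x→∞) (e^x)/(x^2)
This is an ∞/∞ indeterminate form.

Apply L'Hôpital's rule: differentiate numerator and denominator separately.
  f(x) = e^(x)   ⇒   f'(x) = e^(x)
  g(x) = x^2   ⇒   g'(x) = 2·x
  lim(x→∞) f'(x)/g'(x) = lim(x→∞) (e^(x))/(2·x)
  = ∞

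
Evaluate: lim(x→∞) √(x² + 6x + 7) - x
This is an ∞-∞ indeterminate form.

Combine fractions or rationalize to convert ∞-∞ to 0/0 form:
  lim(x→∞) √(x² + 6x + 7) - x = 3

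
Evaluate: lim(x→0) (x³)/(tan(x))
This is a 0/0 indeterminate form.

Apply L'Hôpital's rule: differentiate numerator and denominator separately.
  f(x) = x^3   ⇒   f'(x) = 3·x^2
  g(x) = tan(x)   ⇒   g'(x) = tan(x)^2 + 1
  lim(x→0) f'(x)/g'(x) = lim(x→0) (3·x^2)/(tan(x)^2 + 1)
  = 0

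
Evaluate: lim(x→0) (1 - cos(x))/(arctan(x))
This is a 0/0 indeterminate form.

Apply L'Hôpital's rule: differentiate numerator and denominator separately.
  f(x) = 1 - cos(x)   ⇒   f'(x) = sin(x)
  g(x) = atan(x)   ⇒   g'(x) = 1/(x^2 + 1)
  lim(x→0) f'(x)/g'(x) = lim(x→0) (sin(x))/(1/(x^2 + 1))
  = 0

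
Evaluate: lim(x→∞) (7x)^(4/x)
This is an exponential indeterminate form.

For exponential indeterminate forms, take the natural log:
  Let L = lim(x→∞) (7x)^(4/x)
  Then ln(L) = lim(x→∞) [exponent × ln(base)]
  Evaluate using L'Hôpital or standard limits, then exponentiate.
  L = 1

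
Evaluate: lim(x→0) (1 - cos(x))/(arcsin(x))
This is a 0/0 indeterminate form.

Apply L'Hôpital's rule: differentiate numerator and denominator separately.
  f(x) = 1 - cos(x)   ⇒   f'(x) = sin(x)
  g(x) = asin(x)   ⇒   g'(x) = 1/sqrt(1 - x^2)
  lim(x→0) f'(x)/g'(x) = lim(x→0) (sin(x))/(1/sqrt(1 - x^2))
  = 0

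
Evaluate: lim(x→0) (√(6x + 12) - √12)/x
This is a standard limit.

Factor or rationalize the expression:
  lim(x→0) (√(6x + 12) - √12)/x = sqrt(3)/2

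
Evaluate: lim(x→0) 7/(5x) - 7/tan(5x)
This is an ∞-∞ indeterminate form.

Combine fractions or rationalize to convert ∞-∞ to 0/0 form:
  lim(x→0) 7/(5x) - 7/tan(5x) = 0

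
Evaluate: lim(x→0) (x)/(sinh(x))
This is a 0/0 indeterminate form.

Apply L'Hôpital's rule: differentiate numerator and denominator separately.
  f(x) = x   ⇒   f'(x) = 1
  g(x) = sinh(x)   ⇒   g'(x) = cosh(x)
  lim(x→0) f'(x)/g'(x) = lim(x→0) (1)/(cosh(x))
  = 1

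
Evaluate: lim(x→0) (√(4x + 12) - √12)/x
This is a standard limit.

Factor or rationalize the expression:
  lim(x→0) (√(4x + 12) - √12)/x = sqrt(3)/3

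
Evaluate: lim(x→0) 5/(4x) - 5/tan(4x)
This is an ∞-∞ indeterminate form.

Combine fractions or rationalize to convert ∞-∞ to 0/0 form:
  lim(x→0) 5/(4x) - 5/tan(4x) = 0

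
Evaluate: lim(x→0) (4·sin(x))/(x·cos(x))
This is a 0/0 indeterminate form.

Apply L'Hôpital's rule: differentiate numerator and denominator separately.
  f(x) = 4·sin(x)   ⇒   f'(x) = 4·cos(x)
  g(x) = x·cos(x)   ⇒   g'(x) = -x·sin(x) + cos(x)
  lim(x→0) f'(x)/g'(x) = lim(x→0) (4·cos(x))/(-x·sin(x) + cos(x))
  = 4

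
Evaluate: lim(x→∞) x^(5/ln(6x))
This is an exponential indeterminate form.

For exponential indeterminate forms, take the natural log:
  Let L = lim(x→∞) x^(5/ln(6x))
  Then ln(L) = lim(x→∞) [exponent × ln(base)]
  Evaluate using L'Hôpital or standard limits, then exponentiate.
  L = e^(5)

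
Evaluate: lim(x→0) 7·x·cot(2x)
This is a 0·∞ indeterminate form.

Rewrite 0·∞ as a quotient (0/0 or ∞/∞ form), then apply L'Hôpital's rule:
  lim(x→0) 7·x·cot(2x) = 7/2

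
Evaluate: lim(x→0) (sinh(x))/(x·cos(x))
This is a 0/0 indeterminate form.

Apply L'Hôpital's rule: differentiate numerator and denominator separately.
  f(x) = sinh(x)   ⇒   f'(x) = cosh(x)
  g(x) = x·cos(x)   ⇒   g'(x) = -x·sin(x) + cos(x)
  lim(x→0) f'(x)/g'(x) = lim(x→0) (cosh(x))/(-x·sin(x) + cos(x))
  = 1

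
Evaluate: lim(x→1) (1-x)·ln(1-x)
This is a 0·∞ indeterminate form.

Rewrite 0·∞ as a quotient (0/0 or ∞/∞ form), then apply L'Hôpital's rule:
  lim(x→1) (1-x)·ln(1-x) = 0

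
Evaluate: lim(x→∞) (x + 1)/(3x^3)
This is an ∞/∞ indeterminate form.

Apply L'Hôpital's rule: differentiate numerator and denominator separately.
  f(x) = x + 1   ⇒   f'(x) = 1
  g(x) = 3·x^3   ⇒   g'(x) = 9·x^2
  lim(x→∞) f'(x)/g'(x) = lim(x→∞) (1)/(9·x^2)
  = 0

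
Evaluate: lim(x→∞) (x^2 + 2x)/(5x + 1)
This is an ∞/∞ indeterminate form.

Apply L'Hôpital's rule: differentiate numerator and denominator separately.
  f(x) = x^2 + 2·x   ⇒   f'(x) = 2·x + 2
  g(x) = 5·x + 1   ⇒   g'(x) = 5
  lim(x→∞) f'(x)/g'(x) = lim(x→∞) (2·x + 2)/(5)
  = ∞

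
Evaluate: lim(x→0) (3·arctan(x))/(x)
This is a 0/0 indeterminate form.

Apply L'Hôpital's rule: differentiate numerator and denominator separately.
  f(x) = 3·atan(x)   ⇒   f'(x) = 3/(x^2 + 1)
  g(x) = x   ⇒   g'(x) = 1
  lim(x→0) f'(x)/g'(x) = lim(x→0) (3/(x^2 + 1))/(1)
  = 3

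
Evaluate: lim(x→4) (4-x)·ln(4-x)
This is a 0·∞ indeterminate form.

Rewrite 0·∞ as a quotient (0/0 or ∞/∞ form), then apply L'Hôpital's rule:
  lim(x→4) (4-x)·ln(4-x) = 0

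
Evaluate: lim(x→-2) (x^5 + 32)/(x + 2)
This is a standard limit.

Factor or rationalize the expression:
  lim(x→-2) (x^5 + 32)/(x + 2) = 80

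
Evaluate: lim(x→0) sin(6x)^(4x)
This is an exponential indeterminate form.

For exponential indeterminate forms, take the natural log:
  Let L = lim(x→0) sin(6x)^(4x)
  Then ln(L) = lim(x→0) [exponent × ln(base)]
  Evaluate using L'Hôpital or standard limits, then exponentiate.
  L = 1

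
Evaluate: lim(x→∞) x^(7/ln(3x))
This is an exponential indeterminate form.

For exponential indeterminate forms, take the natural log:
  Let L = lim(x→∞) x^(7/ln(3x))
  Then ln(L) = lim(x→∞) [exponent × ln(base)]
  Evaluate using L'Hôpital or standard limits, then exponentiate.
  L = e^(7)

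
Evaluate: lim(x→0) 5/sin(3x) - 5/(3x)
This is an ∞-∞ indeterminate form.

Combine fractions or rationalize to convert ∞-∞ to 0/0 form:
  lim(x→0) 5/sin(3x) - 5/(3x) = 0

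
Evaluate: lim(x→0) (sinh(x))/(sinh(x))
This is a 0/0 indeterminate form.

Apply L'Hôpital's rule: differentiate numerator and denominator separately.
  f(x) = sinh(x)   ⇒   f'(x) = cosh(x)
  g(x) = sinh(x)   ⇒   g'(x) = cosh(x)
  lim(x→0) f'(x)/g'(x) = lim(x→0) (cosh(x))/(cosh(x))
  = 1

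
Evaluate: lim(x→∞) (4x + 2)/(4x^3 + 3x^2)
This is an ∞/∞ indeterminate form.

Apply L'Hôpital's rule: differentiate numerator and denominator separately.
  f(x) = 4·x + 2   ⇒   f'(x) = 4
  g(x) = 4·x^3 + 3·x^2   ⇒   g'(x) = 12·x^2 + 6·x
  lim(x→∞) f'(x)/g'(x) = lim(x→∞) (4)/(12·x^2 + 6·x)
  = 0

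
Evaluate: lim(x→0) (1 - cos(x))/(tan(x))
This is a 0/0 indeterminate form.

Apply L'Hôpital's rule: differentiate numerator and denominator separately.
  f(x) = 1 - cos(x)   ⇒   f'(x) = sin(x)
  g(x) = tan(x)   ⇒   g'(x) = tan(x)^2 + 1
  lim(x→0) f'(x)/g'(x) = lim(x→0) (sin(x))/(tan(x)^2 + 1)
  = 0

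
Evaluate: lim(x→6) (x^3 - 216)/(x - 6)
This is a standard limit.

Factor or rationalize the expression:
  lim(x→6) (x^3 - 216)/(x - 6) = 108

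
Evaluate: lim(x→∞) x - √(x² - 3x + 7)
This is an ∞-∞ indeterminate form.

Combine fractions or rationalize to convert ∞-∞ to 0/0 form:
  lim(x→∞) x - √(x² - 3x + 7) = 3/2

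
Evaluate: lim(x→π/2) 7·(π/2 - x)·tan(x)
This is a 0·∞ indeterminate form.

Rewrite 0·∞ as a quotient (0/0 or ∞/∞ form), then apply L'Hôpital's rule:
  lim(x→π/2) 7·(π/2 - x)·tan(x) = 7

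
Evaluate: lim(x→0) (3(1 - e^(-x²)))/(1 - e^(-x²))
This is a 0/0 indeterminate form.

Apply L'Hôpital's rule: differentiate numerator and denominator separately.
  f(x) = 3 - 3·e^(-x^2)   ⇒   f'(x) = 6·x·e^(-x^2)
  g(x) = 1 - e^(-x^2)   ⇒   g'(x) = 2·x·e^(-x^2)
  lim(x→0) f'(x)/g'(x) = lim(x→0) (6·x·e^(-x^2))/(2·x·e^(-x^2))
  = 3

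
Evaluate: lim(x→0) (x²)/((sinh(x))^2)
This is a 0/0 indeterminate form.

Apply L'Hôpital's rule: differentiate numerator and denominator separately.
  f(x) = x^2   ⇒   f'(x) = 2·x
  g(x) = sinh(x)^2   ⇒   g'(x) = 2·sinh(x)·cosh(x)
  lim(x→0) f'(x)/g'(x) = lim(x→0) (2·x)/(2·sinh(x)·cosh(x))
  = 1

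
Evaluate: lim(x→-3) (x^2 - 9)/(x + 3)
This is a standard limit.

Factor or rationalize the expression:
  lim(x→-3) (x^2 - 9)/(x + 3) = -6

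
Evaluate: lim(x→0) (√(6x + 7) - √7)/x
This is a standard limit.

Factor or rationalize the expression:
  lim(x→0) (√(6x + 7) - √7)/x = 3·sqrt(7)/7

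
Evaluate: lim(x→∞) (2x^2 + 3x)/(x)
This is an ∞/∞ indeterminate form.

Apply L'Hôpital's rule: differentiate numerator and denominator separately.
  f(x) = 2·x^2 + 3·x   ⇒   f'(x) = 4·x + 3
  g(x) = x   ⇒   g'(x) = 1
  lim(x→∞) f'(x)/g'(x) = lim(x→∞) (4·x + 3)/(1)
  = ∞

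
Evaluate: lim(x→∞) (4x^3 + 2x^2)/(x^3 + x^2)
This is an ∞/∞ indeterminate form.

Apply L'Hôpital's rule: differentiate numerator and denominator separately.
  f(x) = 4·x^3 + 2·x^2   ⇒   f'(x) = 12·x^2 + 4·x
  g(x) = x^3 + x^2   ⇒   g'(x) = 3·x^2 + 2·x
  lim(x→∞) f'(x)/g'(x) = lim(x→∞) (12·x^2 + 4·x)/(3·x^2 + 2·x)
  = 4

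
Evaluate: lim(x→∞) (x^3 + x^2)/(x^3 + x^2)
This is an ∞/∞ indeterminate form.

Apply L'Hôpital's rule: differentiate numerator and denominator separately.
  f(x) = x^3 + x^2   ⇒   f'(x) = 3·x^2 + 2·x
  g(x) = x^3 + x^2   ⇒   g'(x) = 3·x^2 + 2·x
  lim(x→∞) f'(x)/g'(x) = lim(x→∞) (3·x^2 + 2·x)/(3·x^2 + 2·x)
  = 1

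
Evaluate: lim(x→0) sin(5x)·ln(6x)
This is a 0·∞ indeterminate form.

Rewrite 0·∞ as a quotient (0/0 or ∞/∞ form), then apply L'Hôpital's rule:
  lim(x→0) sin(5x)·ln(6x) = 0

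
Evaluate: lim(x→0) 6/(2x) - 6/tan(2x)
This is an ∞-∞ indeterminate form.

Combine fractions or rationalize to convert ∞-∞ to 0/0 form:
  lim(x→0) 6/(2x) - 6/tan(2x) = 0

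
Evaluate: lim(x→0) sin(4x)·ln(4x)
This is a 0·∞ indeterminate form.

Rewrite 0·∞ as a quotient (0/0 or ∞/∞ form), then apply L'Hôpital's rule:
  lim(x→0) sin(4x)·ln(4x) = 0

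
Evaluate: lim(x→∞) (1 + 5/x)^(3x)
This is an exponential indeterminate form.

For exponential indeterminate forms, take the natural log:
  Let L = lim(x→∞) (1 + 5/x)^(3x)
  Then ln(L) = lim(x→∞) [exponent × ln(base)]
  Evaluate using L'Hôpital or standard limits, then exponentiate.
  L = e^(15)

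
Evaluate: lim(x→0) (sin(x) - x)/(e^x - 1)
This is a 0/0 indeterminate form.

Apply L'Hôpital's rule: differentiate numerator and denominator separately.
  f(x) = -x + sin(x)   ⇒   f'(x) = cos(x) - 1
  g(x) = e^(x) - 1   ⇒   g'(x) = e^(x)
  lim(x→0) f'(x)/g'(x) = lim(x→0) (cos(x) - 1)/(e^(x))
  = 0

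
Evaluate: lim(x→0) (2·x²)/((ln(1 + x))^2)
This is a 0/0 indeterminate form.

Apply L'Hôpital's rule: differentiate numerator and denominator separately.
  f(x) = 2·x^2   ⇒   f'(x) = 4·x
  g(x) = ln(x + 1)^2   ⇒   g'(x) = 2·ln(x + 1)/(x + 1)
  lim(x→0) f'(x)/g'(x) = lim(x→0) (4·x)/(2·ln(x + 1)/(x + 1))
  = 2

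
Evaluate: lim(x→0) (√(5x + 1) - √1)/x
This is a standard limit.

Factor or rationalize the expression:
  lim(x→0) (√(5x + 1) - √1)/x = 5/2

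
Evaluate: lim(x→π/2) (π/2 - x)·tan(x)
This is a 0·∞ indeterminate form.

Rewrite 0·∞ as a quotient (0/0 or ∞/∞ form), then apply L'Hôpital's rule:
  lim(x→π/2) (π/2 - x)·tan(x) = 1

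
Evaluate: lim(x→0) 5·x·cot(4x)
This is a 0·∞ indeterminate form.

Rewrite 0·∞ as a quotient (0/0 or ∞/∞ form), then apply L'Hôpital's rule:
  lim(x→0) 5·x·cot(4x) = 5/4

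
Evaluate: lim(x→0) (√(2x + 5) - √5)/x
This is a standard limit.

Factor or rationalize the expression:
  lim(x→0) (√(2x + 5) - √5)/x = sqrt(5)/5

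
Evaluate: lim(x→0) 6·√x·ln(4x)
This is a 0·∞ indeterminate form.

Rewrite 0·∞ as a quotient (0/0 or ∞/∞ form), then apply L'Hôpital's rule:
  lim(x→0) 6·√x·ln(4x) = 0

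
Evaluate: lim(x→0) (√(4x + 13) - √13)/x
This is a standard limit.

Factor or rationalize the expression:
  lim(x→0) (√(4x + 13) - √13)/x = 2·sqrt(13)/13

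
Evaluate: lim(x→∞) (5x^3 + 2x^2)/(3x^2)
This is an ∞/∞ indeterminate form.

Apply L'Hôpital's rule: differentiate numerator and denominator separately.
  f(x) = 5·x^3 + 2·x^2   ⇒   f'(x) = 15·x^2 + 4·x
  g(x) = 3·x^2   ⇒   g'(x) = 6·x
  lim(x→∞) f'(x)/g'(x) = lim(x→∞) (15·x^2 + 4·x)/(6·x)
  = ∞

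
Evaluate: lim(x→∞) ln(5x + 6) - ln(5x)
This is an ∞-∞ indeterminate form.

Combine fractions or rationalize to convert ∞-∞ to 0/0 form:
  lim(x→∞) ln(5x + 6) - ln(5x) = 0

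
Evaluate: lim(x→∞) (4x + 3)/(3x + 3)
This is an ∞/∞ indeterminate form.

Apply L'Hôpital's rule: differentiate numerator and denominator separately.
  f(x) = 4·x + 3   ⇒   f'(x) = 4
  g(x) = 3·x + 3   ⇒   g'(x) = 3
  lim(x→∞) f'(x)/g'(x) = lim(x→∞) (4)/(3)
  = 4/3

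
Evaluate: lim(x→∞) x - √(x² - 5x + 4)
This is an ∞-∞ indeterminate form.

Combine fractions or rationalize to convert ∞-∞ to 0/0 form:
  lim(x→∞) x - √(x² - 5x + 4) = 5/2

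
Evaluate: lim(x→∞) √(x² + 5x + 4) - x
This is an ∞-∞ indeterminate form.

Combine fractions or rationalize to convert ∞-∞ to 0/0 form:
  lim(x→∞) √(x² + 5x + 4) - x = 5/2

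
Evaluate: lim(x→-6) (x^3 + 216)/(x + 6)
This is a standard limit.

Factor or rationalize the expression:
  lim(x→-6) (x^3 + 216)/(x + 6) = 108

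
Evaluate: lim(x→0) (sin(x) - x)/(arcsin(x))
This is a 0/0 indeterminate form.

Apply L'Hôpital's rule: differentiate numerator and denominator separately.
  f(x) = -x + sin(x)   ⇒   f'(x) = cos(x) - 1
  g(x) = asin(x)   ⇒   g'(x) = 1/sqrt(1 - x^2)
  lim(x→0) f'(x)/g'(x) = lim(x→0) (cos(x) - 1)/(1/sqrt(1 - x^2))
  = 0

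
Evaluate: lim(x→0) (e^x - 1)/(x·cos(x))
This is a 0/0 indeterminate form.

Apply L'Hôpital's rule: differentiate numerator and denominator separately.
  f(x) = e^(x) - 1   ⇒   f'(x) = e^(x)
  g(x) = x·cos(x)   ⇒   g'(x) = -x·sin(x) + cos(x)
  lim(x→0) f'(x)/g'(x) = lim(x→0) (e^(x))/(-x·sin(x) + cos(x))
  = 1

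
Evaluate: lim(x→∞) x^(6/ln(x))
This is an exponential indeterminate form.

For exponential indeterminate forms, take the natural log:
  Let L = lim(x→∞) x^(6/ln(x))
  Then ln(L) = lim(x→∞) [exponent × ln(base)]
  Evaluate using L'Hôpital or standard limits, then exponentiate.
  L = e^(6)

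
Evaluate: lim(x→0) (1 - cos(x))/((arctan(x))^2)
This is a 0/0 indeterminate form.

Apply L'Hôpital's rule: differentiate numerator and denominator separately.
  f(x) = 1 - cos(x)   ⇒   f'(x) = sin(x)
  g(x) = atan(x)^2   ⇒   g'(x) = 2·atan(x)/(x^2 + 1)
  lim(x→0) f'(x)/g'(x) = lim(x→0) (sin(x))/(2·atan(x)/(x^2 + 1))
  = 1/2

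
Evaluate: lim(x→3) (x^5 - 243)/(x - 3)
This is a standard limit.

Factor or rationalize the expression:
  lim(x→3) (x^5 - 243)/(x - 3) = 405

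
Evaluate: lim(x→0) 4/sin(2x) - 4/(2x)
This is an ∞-∞ indeterminate form.

Combine fractions or rationalize to convert ∞-∞ to 0/0 form:
  lim(x→0) 4/sin(2x) - 4/(2x) = 0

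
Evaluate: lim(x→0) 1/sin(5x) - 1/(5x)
This is an ∞-∞ indeterminate form.

Combine fractions or rationalize to convert ∞-∞ to 0/0 form:
  lim(x→0) 1/sin(5x) - 1/(5x) = 0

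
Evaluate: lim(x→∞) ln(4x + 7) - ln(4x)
This is an ∞-∞ indeterminate form.

Combine fractions or rationalize to convert ∞-∞ to 0/0 form:
  lim(x→∞) ln(4x + 7) - ln(4x) = 0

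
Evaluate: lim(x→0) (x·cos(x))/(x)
This is a 0/0 indeterminate form.

Apply L'Hôpital's rule: differentiate numerator and denominator separately.
  f(x) = x·cos(x)   ⇒   f'(x) = -x·sin(x) + cos(x)
  g(x) = x   ⇒   g'(x) = 1
  lim(x→0) f'(x)/g'(x) = lim(x→0) (-x·sin(x) + cos(x))/(1)
  = 1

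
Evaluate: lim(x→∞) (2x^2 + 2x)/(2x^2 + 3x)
This is an ∞/∞ indeterminate form.

Apply L'Hôpital's rule: differentiate numerator and denominator separately.
  f(x) = 2·x^2 + 2·x   ⇒   f'(x) = 4·x + 2
  g(x) = 2·x^2 + 3·x   ⇒   g'(x) = 4·x + 3
  lim(x→∞) f'(x)/g'(x) = lim(x→∞) (4·x + 2)/(4·x + 3)
  = 1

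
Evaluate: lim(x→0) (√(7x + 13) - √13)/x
This is a standard limit.

Factor or rationalize the expression:
  lim(x→0) (√(7x + 13) - √13)/x = 7·sqrt(13)/26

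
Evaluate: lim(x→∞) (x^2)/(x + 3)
This is an ∞/∞ indeterminate form.

Apply L'Hôpital's rule: differentiate numerator and denominator separately.
  f(x) = x^2   ⇒   f'(x) = 2·x
  g(x) = x + 3   ⇒   g'(x) = 1
  lim(x→∞) f'(x)/g'(x) = lim(x→∞) (2·x)/(1)
  = ∞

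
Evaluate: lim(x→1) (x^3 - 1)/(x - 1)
This is a standard limit.

Factor or rationalize the expression:
  lim(x→1) (x^3 - 1)/(x - 1) = 3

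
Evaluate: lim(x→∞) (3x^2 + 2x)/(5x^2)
This is an ∞/∞ indeterminate form.

Apply L'Hôpital's rule: differentiate numerator and denominator separately.
  f(x) = 3·x^2 + 2·x   ⇒   f'(x) = 6·x + 2
  g(x) = 5·x^2   ⇒   g'(x) = 10·x
  lim(x→∞) f'(x)/g'(x) = lim(x→∞) (6·x + 2)/(10·x)
  = 3/5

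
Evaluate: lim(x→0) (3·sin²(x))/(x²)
This is a 0/0 indeterminate form.

Apply L'Hôpital's rule: differentiate numerator and denominator separately.
  f(x) = 3·sin(x)^2   ⇒   f'(x) = 6·sin(x)·cos(x)
  g(x) = x^2   ⇒   g'(x) = 2·x
  lim(x→0) f'(x)/g'(x) = lim(x→0) (6·sin(x)·cos(x))/(2·x)
  = 3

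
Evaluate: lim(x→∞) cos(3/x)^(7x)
This is an exponential indeterminate form.

For exponential indeterminate forms, take the natural log:
  Let L = lim(x→∞) cos(3/x)^(7x)
  Then ln(L) = lim(x→∞) [exponent × ln(base)]
  Evaluate using L'Hôpital or standard limits, then exponentiate.
  L = 1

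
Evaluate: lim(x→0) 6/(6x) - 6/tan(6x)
This is an ∞-∞ indeterminate form.

Combine fractions or rationalize to convert ∞-∞ to 0/0 form:
  lim(x→0) 6/(6x) - 6/tan(6x) = 0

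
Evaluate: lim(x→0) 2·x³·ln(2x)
This is a 0·∞ indeterminate form.

Rewrite 0·∞ as a quotient (0/0 or ∞/∞ form), then apply L'Hôpital's rule:
  lim(x→0) 2·x³·ln(2x) = 0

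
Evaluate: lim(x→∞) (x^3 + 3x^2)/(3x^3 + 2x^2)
This is an ∞/∞ indeterminate form.

Apply L'Hôpital's rule: differentiate numerator and denominator separately.
  f(x) = x^3 + 3·x^2   ⇒   f'(x) = 3·x^2 + 6·x
  g(x) = 3·x^3 + 2·x^2   ⇒   g'(x) = 9·x^2 + 4·x
  lim(x→∞) f'(x)/g'(x) = lim(x→∞) (3·x^2 + 6·x)/(9·x^2 + 4·x)
  = 1/3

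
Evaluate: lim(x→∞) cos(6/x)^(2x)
This is an exponential indeterminate form.

For exponential indeterminate forms, take the natural log:
  Let L = lim(x→∞) cos(6/x)^(2x)
  Then ln(L) = lim(x→∞) [exponent × ln(base)]
  Evaluate using L'Hôpital or standard limits, then exponentiate.
  L = 1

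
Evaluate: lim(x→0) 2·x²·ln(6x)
This is a 0·∞ indeterminate form.

Rewrite 0·∞ as a quotient (0/0 or ∞/∞ form), then apply L'Hôpital's rule:
  lim(x→0) 2·x²·ln(6x) = 0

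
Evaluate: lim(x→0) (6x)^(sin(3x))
This is an exponential indeterminate form.

For exponential indeterminate forms, take the natural log:
  Let L = lim(x→0) (6x)^(sin(3x))
  Then ln(L) = lim(x→0) [exponent × ln(base)]
  Evaluate using L'Hôpital or standard limits, then exponentiate.
  L = 1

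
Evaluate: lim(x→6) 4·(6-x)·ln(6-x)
This is a 0·∞ indeterminate form.

Rewrite 0·∞ as a quotient (0/0 or ∞/∞ form), then apply L'Hôpital's rule:
  lim(x→6) 4·(6-x)·ln(6-x) = 0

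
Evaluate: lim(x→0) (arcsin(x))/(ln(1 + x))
This is a 0/0 indeterminate form.

Apply L'Hôpital's rule: differentiate numerator and denominator separately.
  f(x) = asin(x)   ⇒   f'(x) = 1/sqrt(1 - x^2)
  g(x) = ln(x + 1)   ⇒   g'(x) = 1/(x + 1)
  lim(x→0) f'(x)/g'(x) = lim(x→0) (1/sqrt(1 - x^2))/(1/(x + 1))
  = 1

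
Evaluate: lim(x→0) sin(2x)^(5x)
This is an exponential indeterminate form.

For exponential indeterminate forms, take the natural log:
  Let L = lim(x→0) sin(2x)^(5x)
  Then ln(L) = lim(x→0) [exponent × ln(base)]
  Evaluate using L'Hôpital or standard limits, then exponentiate.
  L = 1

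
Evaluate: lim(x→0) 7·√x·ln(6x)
This is a 0·∞ indeterminate form.

Rewrite 0·∞ as a quotient (0/0 or ∞/∞ form), then apply L'Hôpital's rule:
  lim(x→0) 7·√x·ln(6x) = 0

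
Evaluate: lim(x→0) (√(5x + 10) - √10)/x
This is a standard limit.

Factor or rationalize the expression:
  lim(x→0) (√(5x + 10) - √10)/x = sqrt(10)/4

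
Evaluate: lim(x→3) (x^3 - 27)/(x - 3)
This is a standard limit.

Factor or rationalize the expression:
  lim(x→3) (x^3 - 27)/(x - 3) = 27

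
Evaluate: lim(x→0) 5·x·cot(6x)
This is a 0·∞ indeterminate form.

Rewrite 0·∞ as a quotient (0/0 or ∞/∞ form), then apply L'Hôpital's rule:
  lim(x→0) 5·x·cot(6x) = 5/6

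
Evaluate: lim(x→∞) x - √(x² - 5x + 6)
This is an ∞-∞ indeterminate form.

Combine fractions or rationalize to convert ∞-∞ to 0/0 form:
  lim(x→∞) x - √(x² - 5x + 6) = 5/2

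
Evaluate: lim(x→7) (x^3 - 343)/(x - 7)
This is a standard limit.

Factor or rationalize the expression:
  lim(x→7) (x^3 - 343)/(x - 7) = 147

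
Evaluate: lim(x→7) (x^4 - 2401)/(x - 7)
This is a standard limit.

Factor or rationalize the expression:
  lim(x→7) (x^4 - 2401)/(x - 7) = 1372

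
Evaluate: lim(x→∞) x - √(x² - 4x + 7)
This is an ∞-∞ indeterminate form.

Combine fractions or rationalize to convert ∞-∞ to 0/0 form:
  lim(x→∞) x - √(x² - 4x + 7) = 2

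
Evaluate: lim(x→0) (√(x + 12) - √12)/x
This is a standard limit.

Factor or rationalize the expression:
  lim(x→0) (√(x + 12) - √12)/x = sqrt(3)/12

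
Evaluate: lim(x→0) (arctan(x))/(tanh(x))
This is a 0/0 indeterminate form.

Apply L'Hôpital's rule: differentiate numerator and denominator separately.
  f(x) = atan(x)   ⇒   f'(x) = 1/(x^2 + 1)
  g(x) = tanh(x)   ⇒   g'(x) = 1 - tanh(x)^2
  lim(x→0) f'(x)/g'(x) = lim(x→0) (1/(x^2 + 1))/(1 - tanh(x)^2)
  = 1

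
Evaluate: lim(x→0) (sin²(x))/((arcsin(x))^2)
This is a 0/0 indeterminate form.

Apply L'Hôpital's rule: differentiate numerator and denominator separately.
  f(x) = sin(x)^2   ⇒   f'(x) = 2·sin(x)·cos(x)
  g(x) = asin(x)^2   ⇒   g'(x) = 2·asin(x)/sqrt(1 - x^2)
  lim(x→0) f'(x)/g'(x) = lim(x→0) (2·sin(x)·cos(x))/(2·asin(x)/sqrt(1 - x^2))
  = 1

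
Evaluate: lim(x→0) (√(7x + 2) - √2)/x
This is a standard limit.

Factor or rationalize the expression:
  lim(x→0) (√(7x + 2) - √2)/x = 7·sqrt(2)/4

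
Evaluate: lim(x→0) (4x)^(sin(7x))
This is an exponential indeterminate form.

For exponential indeterminate forms, take the natural log:
  Let L = lim(x→0) (4x)^(sin(7x))
  Then ln(L) = lim(x→0) [exponent × ln(base)]
  Evaluate using L'Hôpital or standard limits, then exponentiate.
  L = 1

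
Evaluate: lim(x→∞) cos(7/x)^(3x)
This is an exponential indeterminate form.

For exponential indeterminate forms, take the natural log:
  Let L = lim(x→∞) cos(7/x)^(3x)
  Then ln(L) = lim(x→∞) [exponent × ln(base)]
  Evaluate using L'Hôpital or standard limits, then exponentiate.
  L = 1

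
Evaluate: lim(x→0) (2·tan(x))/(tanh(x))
This is a 0/0 indeterminate form.

Apply L'Hôpital's rule: differentiate numerator and denominator separately.
  f(x) = 2·tan(x)   ⇒   f'(x) = 2·tan(x)^2 + 2
  g(x) = tanh(x)   ⇒   g'(x) = 1 - tanh(x)^2
  lim(x→0) f'(x)/g'(x) = lim(x→0) (2·tan(x)^2 + 2)/(1 - tanh(x)^2)
  = 2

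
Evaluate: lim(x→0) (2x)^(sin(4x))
This is an exponential indeterminate form.

For exponential indeterminate forms, take the natural log:
  Let L = lim(x→0) (2x)^(sin(4x))
  Then ln(L) = lim(x→0) [exponent × ln(base)]
  Evaluate using L'Hôpital or standard limits, then exponentiate.
  L = 1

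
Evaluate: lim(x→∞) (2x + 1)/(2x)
This is an ∞/∞ indeterminate form.

Apply L'Hôpital's rule: differentiate numerator and denominator separately.
  f(x) = 2·x + 1   ⇒   f'(x) = 2
  g(x) = 2·x   ⇒   g'(x) = 2
  lim(x→∞) f'(x)/g'(x) = lim(x→∞) (2)/(2)
  = 1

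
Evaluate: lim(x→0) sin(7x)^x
This is an exponential indeterminate form.

For exponential indeterminate forms, take the natural log:
  Let L = lim(x→0) sin(7x)^x
  Then ln(L) = lim(x→0) [exponent × ln(base)]
  Evaluate using L'Hôpital or standard limits, then exponentiate.
  L = 1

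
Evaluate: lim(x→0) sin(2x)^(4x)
This is an exponential indeterminate form.

For exponential indeterminate forms, take the natural log:
  Let L = lim(x→0) sin(2x)^(4x)
  Then ln(L) = lim(x→0) [exponent × ln(base)]
  Evaluate using L'Hôpital or standard limits, then exponentiate.
  L = 1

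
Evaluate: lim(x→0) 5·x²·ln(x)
This is a 0·∞ indeterminate form.

Rewrite 0·∞ as a quotient (0/0 or ∞/∞ form), then apply L'Hôpital's rule:
  lim(x→0) 5·x²·ln(x) = 0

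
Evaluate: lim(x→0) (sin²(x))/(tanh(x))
This is a 0/0 indeterminate form.

Apply L'Hôpital's rule: differentiate numerator and denominator separately.
  f(x) = sin(x)^2   ⇒   f'(x) = 2·sin(x)·cos(x)
  g(x) = tanh(x)   ⇒   g'(x) = 1 - tanh(x)^2
  lim(x→0) f'(x)/g'(x) = lim(x→0) (2·sin(x)·cos(x))/(1 - tanh(x)^2)
  = 0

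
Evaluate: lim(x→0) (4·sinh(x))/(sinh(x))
This is a 0/0 indeterminate form.

Apply L'Hôpital's rule: differentiate numerator and denominator separately.
  f(x) = 4·sinh(x)   ⇒   f'(x) = 4·cosh(x)
  g(x) = sinh(x)   ⇒   g'(x) = cosh(x)
  lim(x→0) f'(x)/g'(x) = lim(x→0) (4·cosh(x))/(cosh(x))
  = 4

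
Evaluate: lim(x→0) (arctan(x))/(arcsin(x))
This is a 0/0 indeterminate form.

Apply L'Hôpital's rule: differentiate numerator and denominator separately.
  f(x) = atan(x)   ⇒   f'(x) = 1/(x^2 + 1)
  g(x) = asin(x)   ⇒   g'(x) = 1/sqrt(1 - x^2)
  lim(x→0) f'(x)/g'(x) = lim(x→0) (1/(x^2 + 1))/(1/sqrt(1 - x^2))
  = 1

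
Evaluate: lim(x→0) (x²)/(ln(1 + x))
This is a 0/0 indeterminate form.

Apply L'Hôpital's rule: differentiate numerator and denominator separately.
  f(x) = x^2   ⇒   f'(x) = 2·x
  g(x) = ln(x + 1)   ⇒   g'(x) = 1/(x + 1)
  lim(x→0) f'(x)/g'(x) = lim(x→0) (2·x)/(1/(x + 1))
  = 0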